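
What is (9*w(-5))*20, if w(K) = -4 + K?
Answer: -1620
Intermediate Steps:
(9*w(-5))*20 = (9*(-4 - 5))*20 = (9*(-9))*20 = -81*20 = -1620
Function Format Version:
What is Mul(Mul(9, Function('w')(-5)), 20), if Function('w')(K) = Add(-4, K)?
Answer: -1620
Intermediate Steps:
Mul(Mul(9, Function('w')(-5)), 20) = Mul(Mul(9, Add(-4, -5)), 20) = Mul(Mul(9, -9), 20) = Mul(-81, 20) = -1620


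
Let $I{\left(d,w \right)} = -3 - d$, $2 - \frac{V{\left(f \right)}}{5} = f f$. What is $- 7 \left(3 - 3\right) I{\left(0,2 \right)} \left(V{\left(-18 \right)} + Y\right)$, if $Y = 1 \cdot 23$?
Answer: $0$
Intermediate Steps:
$V{\left(f \right)} = 10 - 5 f^{2}$ ($V{\left(f \right)} = 10 - 5 f f = 10 - 5 f^{2}$)
$Y = 23$
$- 7 \left(3 - 3\right) I{\left(0,2 \right)} \left(V{\left(-18 \right)} + Y\right) = - 7 \left(3 - 3\right) \left(-3 - 0\right) \left(\left(10 - 5 \left(-18\right)^{2}\right) + 23\right) = - 7 \left(3 - 3\right) \left(-3 + 0\right) \left(\left(10 - 1620\right) + 23\right) = \left(-7\right) 0 \left(-3\right) \left(\left(10 - 1620\right) + 23\right) = 0 \left(-3\right) \left(-1610 + 23\right) = 0 \left(-1587\right) = 0$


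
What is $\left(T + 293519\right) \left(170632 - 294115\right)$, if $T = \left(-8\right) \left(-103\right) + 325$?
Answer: $-36386488644$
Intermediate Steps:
$T = 1149$ ($T = 824 + 325 = 1149$)
$\left(T + 293519\right) \left(170632 - 294115\right) = \left(1149 + 293519\right) \left(170632 - 294115\right) = 294668 \left(-123483\right) = -36386488644$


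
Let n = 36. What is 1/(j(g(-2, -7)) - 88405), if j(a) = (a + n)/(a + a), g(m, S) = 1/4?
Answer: -2/176665 ≈ -1.1321e-5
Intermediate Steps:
g(m, S) = ¼
j(a) = (36 + a)/(2*a) (j(a) = (a + 36)/(a + a) = (36 + a)/((2*a)) = (36 + a)*(1/(2*a)) = (36 + a)/(2*a))
1/(j(g(-2, -7)) - 88405) = 1/((36 + ¼)/(2*(¼)) - 88405) = 1/((½)*4*(145/4) - 88405) = 1/(145/2 - 88405) = 1/(-176665/2) = -2/176665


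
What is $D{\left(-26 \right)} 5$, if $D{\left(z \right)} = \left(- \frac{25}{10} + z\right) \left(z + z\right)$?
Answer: $7410$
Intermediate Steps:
$D{\left(z \right)} = 2 z \left(- \frac{5}{2} + z\right)$ ($D{\left(z \right)} = \left(\left(-25\right) \frac{1}{10} + z\right) 2 z = \left(- \frac{5}{2} + z\right) 2 z = 2 z \left(- \frac{5}{2} + z\right)$)
$D{\left(-26 \right)} 5 = - 26 \left(-5 + 2 \left(-26\right)\right) 5 = - 26 \left(-5 - 52\right) 5 = \left(-26\right) \left(-57\right) 5 = 1482 \cdot 5 = 7410$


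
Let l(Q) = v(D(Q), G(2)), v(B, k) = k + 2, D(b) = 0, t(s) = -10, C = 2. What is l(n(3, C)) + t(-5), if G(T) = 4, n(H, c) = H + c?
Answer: -4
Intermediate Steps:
v(B, k) = 2 + k
l(Q) = 6 (l(Q) = 2 + 4 = 6)
l(n(3, C)) + t(-5) = 6 - 10 = -4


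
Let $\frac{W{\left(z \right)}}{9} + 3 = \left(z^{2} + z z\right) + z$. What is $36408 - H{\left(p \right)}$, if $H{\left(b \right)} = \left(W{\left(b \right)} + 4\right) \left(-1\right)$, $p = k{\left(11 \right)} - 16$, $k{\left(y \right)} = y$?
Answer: $36790$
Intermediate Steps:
$p = -5$ ($p = 11 - 16 = -5$)
$W{\left(z \right)} = -27 + 9 z + 18 z^{2}$ ($W{\left(z \right)} = -27 + 9 \left(\left(z^{2} + z z\right) + z\right) = -27 + 9 \left(\left(z^{2} + z^{2}\right) + z\right) = -27 + 9 \left(2 z^{2} + z\right) = -27 + 9 \left(z + 2 z^{2}\right) = -27 + \left(9 z + 18 z^{2}\right) = -27 + 9 z + 18 z^{2}$)
$H{\left(b \right)} = 23 - 18 b^{2} - 9 b$ ($H{\left(b \right)} = \left(\left(-27 + 9 b + 18 b^{2}\right) + 4\right) \left(-1\right) = \left(-23 + 9 b + 18 b^{2}\right) \left(-1\right) = 23 - 18 b^{2} - 9 b$)
$36408 - H{\left(p \right)} = 36408 - \left(23 - 18 \left(-5\right)^{2} - -45\right) = 36408 - \left(23 - 450 + 45\right) = 36408 - -382 = 36408 + 382 = 36790$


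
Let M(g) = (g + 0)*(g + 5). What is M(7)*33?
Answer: 2772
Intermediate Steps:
M(g) = g*(5 + g)
M(7)*33 = (7*(5 + 7))*33 = (7*12)*33 = 84*33 = 2772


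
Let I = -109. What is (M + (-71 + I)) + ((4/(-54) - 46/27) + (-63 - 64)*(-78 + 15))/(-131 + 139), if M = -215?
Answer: 43553/72 ≈ 604.90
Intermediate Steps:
(M + (-71 + I)) + ((4/(-54) - 46/27) + (-63 - 64)*(-78 + 15))/(-131 + 139) = (-215 + (-71 - 109)) + ((4/(-54) - 46/27) + (-63 - 64)*(-78 + 15))/(-131 + 139) = (-215 - 180) + ((4*(-1/54) - 46*1/27) - 127*(-63))/8 = -395 + ((-2/27 - 46/27) + 8001)*(1/8) = -395 + (-16/9 + 8001)*(1/8) = -395 + (71993/9)*(1/8) = -395 + 71993/72 = 43553/72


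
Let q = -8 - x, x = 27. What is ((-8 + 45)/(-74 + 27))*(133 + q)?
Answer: -3626/47 ≈ -77.149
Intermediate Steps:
q = -35 (q = -8 - 1*27 = -8 - 27 = -35)
((-8 + 45)/(-74 + 27))*(133 + q) = ((-8 + 45)/(-74 + 27))*(133 - 35) = (37/(-47))*98 = (37*(-1/47))*98 = -37/47*98 = -3626/47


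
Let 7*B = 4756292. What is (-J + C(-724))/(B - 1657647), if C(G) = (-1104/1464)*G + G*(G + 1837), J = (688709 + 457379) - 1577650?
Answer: 159571622/417681457 ≈ 0.38204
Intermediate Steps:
B = 4756292/7 (B = (⅐)*4756292 = 4756292/7 ≈ 6.7947e+5)
J = -431562 (J = 1146088 - 1577650 = -431562)
C(G) = -46*G/61 + G*(1837 + G) (C(G) = (-1104*1/1464)*G + G*(1837 + G) = -46*G/61 + G*(1837 + G))
(-J + C(-724))/(B - 1657647) = (-1*(-431562) + (1/61)*(-724)*(112011 + 61*(-724)))/(4756292/7 - 1657647) = (431562 + (1/61)*(-724)*(112011 - 44164))/(-6847237/7) = (431562 + (1/61)*(-724)*67847)*(-7/6847237) = (431562 - 49121228/61)*(-7/6847237) = -22795946/61*(-7/6847237) = 159571622/417681457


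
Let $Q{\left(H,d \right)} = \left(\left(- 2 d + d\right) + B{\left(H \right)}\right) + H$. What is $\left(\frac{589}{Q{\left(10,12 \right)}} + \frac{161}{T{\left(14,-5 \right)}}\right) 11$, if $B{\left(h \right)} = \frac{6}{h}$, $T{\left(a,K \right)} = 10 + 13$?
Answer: $- \frac{31856}{7} \approx -4550.9$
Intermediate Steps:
$T{\left(a,K \right)} = 23$
$Q{\left(H,d \right)} = H - d + \frac{6}{H}$ ($Q{\left(H,d \right)} = \left(\left(- 2 d + d\right) + \frac{6}{H}\right) + H = \left(- d + \frac{6}{H}\right) + H = H - d + \frac{6}{H}$)
$\left(\frac{589}{Q{\left(10,12 \right)}} + \frac{161}{T{\left(14,-5 \right)}}\right) 11 = \left(\frac{589}{10 - 12 + \frac{6}{10}} + \frac{161}{23}\right) 11 = \left(\frac{589}{10 - 12 + 6 \cdot \frac{1}{10}} + 161 \cdot \frac{1}{23}\right) 11 = \left(\frac{589}{10 - 12 + \frac{3}{5}} + 7\right) 11 = \left(\frac{589}{- \frac{7}{5}} + 7\right) 11 = \left(589 \left(- \frac{5}{7}\right) + 7\right) 11 = \left(- \frac{2945}{7} + 7\right) 11 = \left(- \frac{2896}{7}\right) 11 = - \frac{31856}{7}$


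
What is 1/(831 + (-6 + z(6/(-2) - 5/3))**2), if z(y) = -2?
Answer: 1/895 ≈ 0.0011173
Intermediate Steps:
1/(831 + (-6 + z(6/(-2) - 5/3))**2) = 1/(831 + (-6 - 2)**2) = 1/(831 + (-8)**2) = 1/(831 + 64) = 1/895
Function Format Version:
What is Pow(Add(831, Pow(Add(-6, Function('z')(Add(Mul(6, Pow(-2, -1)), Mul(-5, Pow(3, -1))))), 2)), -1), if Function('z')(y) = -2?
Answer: Rational(1, 895) ≈ 0.0011173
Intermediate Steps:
Pow(Add(831, Pow(Add(-6, Function('z')(Add(Mul(6, Pow(-2, -1)), Mul(-5, Pow(3, -1))))), 2)), -1) = Pow(Add(831, Pow(Add(-6, -2), 2)), -1) = Pow(Add(831, Pow(-8, 2)), -1) = Pow(Add(831, 64), -1) = Pow(895, -1) = Rational(1, 895)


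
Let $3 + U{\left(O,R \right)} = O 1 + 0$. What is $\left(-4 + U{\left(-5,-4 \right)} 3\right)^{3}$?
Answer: $-21952$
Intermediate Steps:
$U{\left(O,R \right)} = -3 + O$ ($U{\left(O,R \right)} = -3 + \left(O 1 + 0\right) = -3 + \left(O + 0\right) = -3 + O$)
$\left(-4 + U{\left(-5,-4 \right)} 3\right)^{3} = \left(-4 + \left(-3 - 5\right) 3\right)^{3} = \left(-4 - 24\right)^{3} = \left(-28\right)^{3} = -21952$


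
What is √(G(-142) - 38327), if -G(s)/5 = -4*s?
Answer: I*√41167 ≈ 202.9*I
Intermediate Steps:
G(s) = 20*s (G(s) = -(-20)*s = 20*s)
√(G(-142) - 38327) = √(20*(-142) - 38327) = √(-2840 - 38327) = √(-41167) = I*√41167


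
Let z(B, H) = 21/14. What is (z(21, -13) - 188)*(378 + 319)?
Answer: -259981/2 ≈ -1.2999e+5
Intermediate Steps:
z(B, H) = 3/2 (z(B, H) = 21*(1/14) = 3/2)
(z(21, -13) - 188)*(378 + 319) = (3/2 - 188)*(378 + 319) = -373/2*697 = -259981/2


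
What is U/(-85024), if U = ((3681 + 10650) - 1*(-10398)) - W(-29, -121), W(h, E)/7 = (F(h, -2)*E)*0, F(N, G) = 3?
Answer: -24729/85024 ≈ -0.29085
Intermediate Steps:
W(h, E) = 0 (W(h, E) = 7*((3*E)*0) = 7*0 = 0)
U = 24729 (U = ((3681 + 10650) - 1*(-10398)) - 1*0 = (14331 + 10398) + 0 = 24729 + 0 = 24729)
U/(-85024) = 24729/(-85024) = 24729*(-1/85024) = -24729/85024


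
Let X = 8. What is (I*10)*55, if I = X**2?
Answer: 35200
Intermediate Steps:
I = 64 (I = 8**2 = 64)
(I*10)*55 = (64*10)*55 = 640*55 = 35200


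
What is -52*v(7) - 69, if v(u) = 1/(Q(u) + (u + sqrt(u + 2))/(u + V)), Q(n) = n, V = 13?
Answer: -1139/15 ≈ -75.933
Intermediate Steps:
v(u) = 1/(u + (u + sqrt(2 + u))/(13 + u)) (v(u) = 1/(u + (u + sqrt(u + 2))/(u + 13)) = 1/(u + (u + sqrt(2 + u))/(13 + u)))
-52*v(7) - 69 = -52*(13 + 7)/(7**2 + sqrt(2 + 7) + 14*7) - 69 = -52*20/(49 + sqrt(9) + 98) - 69 = -52*20/(49 + 3 + 98) - 69 = -52*20/150 - 69 = -26*20/75 - 69 = -52*2/15 - 69 = -104/15 - 69 = -1139/15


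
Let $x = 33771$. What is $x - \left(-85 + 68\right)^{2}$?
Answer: $33482$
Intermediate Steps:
$x - \left(-85 + 68\right)^{2} = 33771 - \left(-85 + 68\right)^{2} = 33771 - \left(-17\right)^{2} = 33771 - 289 = 33482$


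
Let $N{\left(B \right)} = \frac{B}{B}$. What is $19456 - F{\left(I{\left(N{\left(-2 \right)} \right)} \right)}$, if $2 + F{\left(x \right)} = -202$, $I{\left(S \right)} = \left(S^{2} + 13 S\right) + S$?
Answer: $19660$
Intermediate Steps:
$N{\left(B \right)} = 1$
$I{\left(S \right)} = S^{2} + 14 S$
$F{\left(x \right)} = -204$ ($F{\left(x \right)} = -2 - 202 = -204$)
$19456 - F{\left(I{\left(N{\left(-2 \right)} \right)} \right)} = 19456 - -204 = 19456 + 204 = 19660$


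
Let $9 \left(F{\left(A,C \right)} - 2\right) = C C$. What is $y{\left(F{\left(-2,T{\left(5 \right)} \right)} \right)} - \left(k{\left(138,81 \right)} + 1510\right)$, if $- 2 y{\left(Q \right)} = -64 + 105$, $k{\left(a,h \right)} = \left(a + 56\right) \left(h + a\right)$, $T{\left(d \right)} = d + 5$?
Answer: $- \frac{88033}{2} \approx -44017.0$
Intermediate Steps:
$T{\left(d \right)} = 5 + d$
$k{\left(a,h \right)} = \left(56 + a\right) \left(a + h\right)$
$F{\left(A,C \right)} = 2 + \frac{C^{2}}{9}$ ($F{\left(A,C \right)} = 2 + \frac{C C}{9} = 2 + \frac{C^{2}}{9}$)
$y{\left(Q \right)} = - \frac{41}{2}$ ($y{\left(Q \right)} = - \frac{-64 + 105}{2} = \left(- \frac{1}{2}\right) 41 = - \frac{41}{2}$)
$y{\left(F{\left(-2,T{\left(5 \right)} \right)} \right)} - \left(k{\left(138,81 \right)} + 1510\right) = - \frac{41}{2} - \left(\left(138^{2} + 56 \cdot 138 + 56 \cdot 81 + 138 \cdot 81\right) + 1510\right) = - \frac{41}{2} - \left(\left(19044 + 7728 + 4536 + 11178\right) + 1510\right) = - \frac{41}{2} - \left(42486 + 1510\right) = - \frac{41}{2} - 43996 = - \frac{88033}{2}$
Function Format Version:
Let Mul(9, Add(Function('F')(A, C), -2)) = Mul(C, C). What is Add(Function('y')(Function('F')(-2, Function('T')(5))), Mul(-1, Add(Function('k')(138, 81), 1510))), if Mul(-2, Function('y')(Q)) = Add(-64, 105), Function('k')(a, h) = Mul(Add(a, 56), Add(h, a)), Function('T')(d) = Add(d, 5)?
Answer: Rational(-88033, 2) ≈ -44017.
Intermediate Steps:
Function('T')(d) = Add(5, d)
Function('k')(a, h) = Mul(Add(56, a), Add(a, h))
Function('F')(A, C) = Add(2, Mul(Rational(1, 9), Pow(C, 2))) (Function('F')(A, C) = Add(2, Mul(Rational(1, 9), Mul(C, C))) = Add(2, Mul(Rational(1, 9), Pow(C, 2))))
Function('y')(Q) = Rational(-41, 2) (Function('y')(Q) = Mul(Rational(-1, 2), Add(-64, 105)) = Mul(Rational(-1, 2), 41) = Rational(-41, 2))
Add(Function('y')(Function('F')(-2, Function('T')(5))), Mul(-1, Add(Function('k')(138, 81), 1510))) = Add(Rational(-41, 2), Mul(-1, Add(Add(Pow(138, 2), Mul(56, 138), Mul(56, 81), Mul(138, 81)), 1510))) = Add(Rational(-41, 2), Mul(-1, Add(Add(19044, 7728, 4536, 11178), 1510))) = Add(Rational(-41, 2), Mul(-1, Add(42486, 1510))) = Add(Rational(-41, 2), Mul(-1, 43996)) = Add(Rational(-41, 2), -43996) = Rational(-88033, 2)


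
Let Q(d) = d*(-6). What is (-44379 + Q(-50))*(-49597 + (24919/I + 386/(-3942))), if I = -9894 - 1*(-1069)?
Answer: 12676308705035857/5798025 ≈ 2.1863e+9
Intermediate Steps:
I = -8825 (I = -9894 + 1069 = -8825)
Q(d) = -6*d
(-44379 + Q(-50))*(-49597 + (24919/I + 386/(-3942))) = (-44379 - 6*(-50))*(-49597 + (24919/(-8825) + 386/(-3942))) = (-44379 + 300)*(-49597 + (24919*(-1/8825) + 386*(-1/3942))) = -44079*(-49597 + (-24919/8825 - 193/1971)) = -44079*(-49597 - 50818574/17394075) = -44079*(-862744756349/17394075) = 12676308705035857/5798025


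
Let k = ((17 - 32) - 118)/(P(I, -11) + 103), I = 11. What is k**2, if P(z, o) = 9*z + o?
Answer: 17689/36481 ≈ 0.48488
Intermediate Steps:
P(z, o) = o + 9*z
k = -133/191 (k = ((17 - 32) - 118)/((-11 + 9*11) + 103) = (-15 - 118)/((-11 + 99) + 103) = -133/(88 + 103) = -133/191 ≈ -0.69633)
k**2 = (-133/191)**2 = 17689/36481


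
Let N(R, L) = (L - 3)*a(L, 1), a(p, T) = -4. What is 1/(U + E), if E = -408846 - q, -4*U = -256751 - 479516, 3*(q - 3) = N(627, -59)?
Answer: -12/2698379 ≈ -4.4471e-6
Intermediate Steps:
N(R, L) = 12 - 4*L (N(R, L) = (L - 3)*(-4) = (-3 + L)*(-4) = 12 - 4*L)
q = 257/3 (q = 3 + (12 - 4*(-59))/3 = 3 + (12 + 236)/3 = 3 + (⅓)*248 = 3 + 248/3 = 257/3 ≈ 85.667)
U = 736267/4 (U = -(-256751 - 479516)/4 = -¼*(-736267) = 736267/4 ≈ 1.8407e+5)
E = -1226795/3 (E = -408846 - 1*257/3 = -408846 - 257/3 = -1226795/3 ≈ -4.0893e+5)
1/(U + E) = 1/(736267/4 - 1226795/3) = 1/(-2698379/12) = -12/2698379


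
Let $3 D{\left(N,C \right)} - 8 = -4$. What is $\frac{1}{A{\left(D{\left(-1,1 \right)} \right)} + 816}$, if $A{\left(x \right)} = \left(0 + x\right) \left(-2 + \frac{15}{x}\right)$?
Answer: $\frac{3}{2485} \approx 0.0012072$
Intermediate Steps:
$D{\left(N,C \right)} = \frac{4}{3}$ ($D{\left(N,C \right)} = \frac{8}{3} + \frac{1}{3} \left(-4\right) = \frac{8}{3} - \frac{4}{3} = \frac{4}{3}$)
$A{\left(x \right)} = x \left(-2 + \frac{15}{x}\right)$
$\frac{1}{A{\left(D{\left(-1,1 \right)} \right)} + 816} = \frac{1}{\left(15 - \frac{8}{3}\right) + 816} = \frac{1}{\frac{37}{3} + 816} = \frac{1}{\frac{2485}{3}} = \frac{3}{2485}$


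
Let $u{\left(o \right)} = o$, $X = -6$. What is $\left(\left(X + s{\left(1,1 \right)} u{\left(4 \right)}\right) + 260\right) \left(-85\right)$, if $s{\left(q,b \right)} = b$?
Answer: $-21930$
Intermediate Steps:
$\left(\left(X + s{\left(1,1 \right)} u{\left(4 \right)}\right) + 260\right) \left(-85\right) = \left(\left(-6 + 1 \cdot 4\right) + 260\right) \left(-85\right) = \left(\left(-6 + 4\right) + 260\right) \left(-85\right) = \left(-2 + 260\right) \left(-85\right) = 258 \left(-85\right) = -21930$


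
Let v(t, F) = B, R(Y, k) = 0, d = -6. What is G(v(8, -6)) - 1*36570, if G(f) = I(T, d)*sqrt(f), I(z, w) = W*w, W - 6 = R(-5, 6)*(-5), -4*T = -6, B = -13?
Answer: -36570 - 36*I*sqrt(13) ≈ -36570.0 - 129.8*I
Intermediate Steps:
T = 3/2 (T = -1/4*(-6) = 3/2 ≈ 1.5000)
v(t, F) = -13
W = 6 (W = 6 + 0*(-5) = 6 + 0 = 6)
I(z, w) = 6*w
G(f) = -36*sqrt(f) (G(f) = (6*(-6))*sqrt(f) = -36*sqrt(f))
G(v(8, -6)) - 1*36570 = -36*I*sqrt(13) - 1*36570 = -36*I*sqrt(13) - 36570 = -36570 - 36*I*sqrt(13)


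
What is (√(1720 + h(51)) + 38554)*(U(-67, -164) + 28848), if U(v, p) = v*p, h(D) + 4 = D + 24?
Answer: 1535837144 + 119508*√199 ≈ 1.5375e+9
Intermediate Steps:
h(D) = 20 + D (h(D) = -4 + (D + 24) = -4 + (24 + D) = 20 + D)
U(v, p) = p*v
(√(1720 + h(51)) + 38554)*(U(-67, -164) + 28848) = (√(1720 + (20 + 51)) + 38554)*(-164*(-67) + 28848) = (√(1720 + 71) + 38554)*(10988 + 28848) = (√1791 + 38554)*39836 = (3*√199 + 38554)*39836 = (38554 + 3*√199)*39836 = 1535837144 + 119508*√199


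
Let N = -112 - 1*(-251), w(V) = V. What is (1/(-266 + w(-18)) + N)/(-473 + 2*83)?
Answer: -39475/87188 ≈ -0.45276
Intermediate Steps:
N = 139 (N = -112 + 251 = 139)
(1/(-266 + w(-18)) + N)/(-473 + 2*83) = (1/(-266 - 18) + 139)/(-473 + 2*83) = (1/(-284) + 139)/(-473 + 166) = (-1/284 + 139)/(-307) = (39475/284)*(-1/307) = -39475/87188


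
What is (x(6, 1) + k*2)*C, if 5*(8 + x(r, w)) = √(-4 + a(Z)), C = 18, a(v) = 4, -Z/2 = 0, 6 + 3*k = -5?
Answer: -276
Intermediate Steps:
k = -11/3 (k = -2 + (⅓)*(-5) = -2 - 5/3 = -11/3 ≈ -3.6667)
Z = 0 (Z = -2*0 = 0)
x(r, w) = -8 (x(r, w) = -8 + √(-4 + 4)/5 = -8 + √0/5 = -8 + (⅕)*0 = -8 + 0 = -8)
(x(6, 1) + k*2)*C = (-8 - 11/3*2)*18 = (-8 - 22/3)*18 = -46/3*18 = -276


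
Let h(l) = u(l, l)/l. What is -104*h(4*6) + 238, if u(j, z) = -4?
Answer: 766/3 ≈ 255.33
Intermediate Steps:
h(l) = -4/l
-104*h(4*6) + 238 = -(-416)/(4*6) + 238 = -(-416)/24 + 238 = -104*(-⅙) + 238 = 52/3 + 238 = 766/3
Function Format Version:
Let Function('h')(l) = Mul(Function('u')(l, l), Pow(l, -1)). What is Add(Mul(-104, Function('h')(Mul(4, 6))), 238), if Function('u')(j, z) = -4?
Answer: Rational(766, 3) ≈ 255.33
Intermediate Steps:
Function('h')(l) = Mul(-4, Pow(l, -1))
Add(Mul(-104, Function('h')(Mul(4, 6))), 238) = Add(Mul(-104, Mul(-4, Pow(Mul(4, 6), -1))), 238) = Add(Mul(-104, Mul(-4, Pow(24, -1))), 238) = Add(Mul(-104, Mul(-4, Rational(1, 24))), 238) = Add(Mul(-104, Rational(-1, 6)), 238) = Add(Rational(52, 3), 238) = Rational(766, 3)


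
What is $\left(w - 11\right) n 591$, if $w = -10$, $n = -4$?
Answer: $49644$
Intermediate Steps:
$\left(w - 11\right) n 591 = \left(-10 - 11\right) \left(-4\right) 591 = \left(-21\right) \left(-4\right) 591 = 84 \cdot 591 = 49644$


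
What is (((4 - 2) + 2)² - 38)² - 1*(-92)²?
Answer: -7980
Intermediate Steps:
(((4 - 2) + 2)² - 38)² - 1*(-92)² = ((2 + 2)² - 38)² - 1*8464 = (4² - 38)² - 8464 = (16 - 38)² - 8464 = (-22)² - 8464 = 484 - 8464 = -7980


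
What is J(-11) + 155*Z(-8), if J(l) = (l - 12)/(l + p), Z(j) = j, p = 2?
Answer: -11137/9 ≈ -1237.4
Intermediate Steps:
J(l) = (-12 + l)/(2 + l) (J(l) = (l - 12)/(l + 2) = (-12 + l)/(2 + l))
J(-11) + 155*Z(-8) = (-12 - 11)/(2 - 11) + 155*(-8) = -23/(-9) - 1240 = -⅑*(-23) - 1240 = 23/9 - 1240 = -11137/9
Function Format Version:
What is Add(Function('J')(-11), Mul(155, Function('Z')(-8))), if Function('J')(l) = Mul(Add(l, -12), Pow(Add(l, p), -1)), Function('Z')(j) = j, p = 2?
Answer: Rational(-11137, 9) ≈ -1237.4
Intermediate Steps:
Function('J')(l) = Mul(Pow(Add(2, l), -1), Add(-12, l)) (Function('J')(l) = Mul(Add(l, -12), Pow(Add(l, 2), -1)) = Mul(Add(-12, l), Pow(Add(2, l), -1)) = Mul(Pow(Add(2, l), -1), Add(-12, l)))
Add(Function('J')(-11), Mul(155, Function('Z')(-8))) = Add(Mul(Pow(Add(2, -11), -1), Add(-12, -11)), Mul(155, -8)) = Add(Mul(Pow(-9, -1), -23), -1240) = Add(Mul(Rational(-1, 9), -23), -1240) = Add(Rational(23, 9), -1240) = Rational(-11137, 9)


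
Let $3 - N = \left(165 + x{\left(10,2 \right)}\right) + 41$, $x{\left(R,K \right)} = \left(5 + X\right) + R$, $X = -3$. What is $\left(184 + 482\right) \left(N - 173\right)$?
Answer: $-258408$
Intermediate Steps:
$x{\left(R,K \right)} = 2 + R$ ($x{\left(R,K \right)} = \left(5 - 3\right) + R = 2 + R$)
$N = -215$ ($N = 3 - \left(\left(165 + \left(2 + 10\right)\right) + 41\right) = 3 - \left(\left(165 + 12\right) + 41\right) = 3 - \left(177 + 41\right) = 3 - 218 = -215$)
$\left(184 + 482\right) \left(N - 173\right) = \left(184 + 482\right) \left(-215 - 173\right) = 666 \left(-388\right) = -258408$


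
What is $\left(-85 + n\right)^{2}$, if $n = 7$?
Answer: $6084$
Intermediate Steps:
$\left(-85 + n\right)^{2} = \left(-85 + 7\right)^{2} = \left(-78\right)^{2} = 6084$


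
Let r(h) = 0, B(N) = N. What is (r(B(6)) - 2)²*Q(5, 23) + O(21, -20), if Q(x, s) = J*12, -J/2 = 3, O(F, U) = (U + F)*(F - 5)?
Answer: -272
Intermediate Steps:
O(F, U) = (-5 + F)*(F + U) (O(F, U) = (F + U)*(-5 + F) = (-5 + F)*(F + U))
J = -6 (J = -2*3 = -6)
Q(x, s) = -72 (Q(x, s) = -6*12 = -72)
(r(B(6)) - 2)²*Q(5, 23) + O(21, -20) = (0 - 2)²*(-72) + (21² - 5*21 - 5*(-20) + 21*(-20)) = (-2)²*(-72) + (441 - 105 + 100 - 420) = 4*(-72) + 16 = -288 + 16 = -272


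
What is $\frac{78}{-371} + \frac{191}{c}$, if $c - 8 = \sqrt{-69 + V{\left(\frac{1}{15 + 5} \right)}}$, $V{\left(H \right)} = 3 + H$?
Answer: $\frac{11135038}{964229} - \frac{382 i \sqrt{6595}}{2599} \approx 11.548 - 11.936 i$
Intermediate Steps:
$c = 8 + \frac{i \sqrt{6595}}{10}$ ($c = 8 + \sqrt{-69 + \left(3 + \frac{1}{15 + 5}\right)} = 8 + \sqrt{-69 + \left(3 + \frac{1}{20}\right)} = 8 + \sqrt{-69 + \frac{61}{20}} = 8 + \sqrt{- \frac{1319}{20}} = 8 + \frac{i \sqrt{6595}}{10} \approx 8.0 + 8.121 i$)
$\frac{78}{-371} + \frac{191}{c} = \frac{78}{-371} + \frac{191}{8 + \frac{i \sqrt{6595}}{10}} = 78 \left(- \frac{1}{371}\right) + \frac{191}{8 + \frac{i \sqrt{6595}}{10}} = - \frac{78}{371} + \frac{191}{8 + \frac{i \sqrt{6595}}{10}}$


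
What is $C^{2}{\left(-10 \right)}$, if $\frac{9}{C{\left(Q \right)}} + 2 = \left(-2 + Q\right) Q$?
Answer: $\frac{81}{13924} \approx 0.0058173$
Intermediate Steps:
$C{\left(Q \right)} = \frac{9}{-2 + Q \left(-2 + Q\right)}$ ($C{\left(Q \right)} = \frac{9}{-2 + \left(-2 + Q\right) Q} = \frac{9}{-2 + Q \left(-2 + Q\right)}$)
$C^{2}{\left(-10 \right)} = \left(\frac{9}{-2 + \left(-10\right)^{2} - -20}\right)^{2} = \left(\frac{9}{-2 + 100 + 20}\right)^{2} = \left(\frac{9}{118}\right)^{2} = \frac{81}{13924}$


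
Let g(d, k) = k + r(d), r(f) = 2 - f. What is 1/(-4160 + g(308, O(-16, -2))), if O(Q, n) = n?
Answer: -1/4468 ≈ -0.00022381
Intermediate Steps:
g(d, k) = 2 + k - d (g(d, k) = k + (2 - d) = 2 + k - d)
1/(-4160 + g(308, O(-16, -2))) = 1/(-4160 + (2 - 2 - 1*308)) = 1/(-4160 + (2 - 2 - 308)) = 1/(-4160 - 308) = 1/(-4468) = -1/4468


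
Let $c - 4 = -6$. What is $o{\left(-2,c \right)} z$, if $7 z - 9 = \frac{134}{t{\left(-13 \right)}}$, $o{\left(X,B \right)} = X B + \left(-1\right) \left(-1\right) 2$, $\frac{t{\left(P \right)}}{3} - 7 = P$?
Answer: $\frac{4}{3} \approx 1.3333$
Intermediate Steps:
$c = -2$ ($c = 4 - 6 = -2$)
$t{\left(P \right)} = 21 + 3 P$
$o{\left(X,B \right)} = 2 + B X$ ($o{\left(X,B \right)} = B X + 1 \cdot 2 = B X + 2 = 2 + B X$)
$z = \frac{2}{9}$ ($z = \frac{9}{7} + \frac{134 \frac{1}{21 + 3 \left(-13\right)}}{7} = \frac{9}{7} + \frac{134 \frac{1}{21 - 39}}{7} = \frac{9}{7} + \frac{134 \frac{1}{-18}}{7} = \frac{9}{7} + \frac{134 \left(- \frac{1}{18}\right)}{7} = \frac{9}{7} + \frac{1}{7} \left(- \frac{67}{9}\right) = \frac{9}{7} - \frac{67}{63} = \frac{2}{9} \approx 0.22222$)
$o{\left(-2,c \right)} z = \left(2 - -4\right) \frac{2}{9} = \left(2 + 4\right) \frac{2}{9} = 6 \cdot \frac{2}{9} = \frac{4}{3}$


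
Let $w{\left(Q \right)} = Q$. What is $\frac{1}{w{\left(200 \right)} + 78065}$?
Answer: $\frac{1}{78265} \approx 1.2777 \cdot 10^{-5}$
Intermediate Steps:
$\frac{1}{w{\left(200 \right)} + 78065} = \frac{1}{200 + 78065} = \frac{1}{78265}$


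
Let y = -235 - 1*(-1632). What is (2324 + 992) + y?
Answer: 4713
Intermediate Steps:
y = 1397 (y = -235 + 1632 = 1397)
(2324 + 992) + y = (2324 + 992) + 1397 = 3316 + 1397 = 4713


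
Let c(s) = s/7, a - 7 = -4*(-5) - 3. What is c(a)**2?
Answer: 576/49 ≈ 11.755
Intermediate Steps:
a = 24 (a = 7 + (-4*(-5) - 3) = 7 + (20 - 3) = 7 + 17 = 24)
c(s) = s/7 (c(s) = s*(1/7) = s/7)
c(a)**2 = ((1/7)*24)**2 = (24/7)**2 = 576/49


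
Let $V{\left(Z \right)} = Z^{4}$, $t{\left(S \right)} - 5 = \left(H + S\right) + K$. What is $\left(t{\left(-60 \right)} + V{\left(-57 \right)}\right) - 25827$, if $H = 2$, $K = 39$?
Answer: $10530160$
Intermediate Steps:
$t{\left(S \right)} = 46 + S$ ($t{\left(S \right)} = 5 + \left(\left(2 + S\right) + 39\right) = 5 + \left(41 + S\right) = 46 + S$)
$\left(t{\left(-60 \right)} + V{\left(-57 \right)}\right) - 25827 = \left(\left(46 - 60\right) + \left(-57\right)^{4}\right) - 25827 = \left(-14 + 10556001\right) - 25827 = 10555987 - 25827 = 10530160$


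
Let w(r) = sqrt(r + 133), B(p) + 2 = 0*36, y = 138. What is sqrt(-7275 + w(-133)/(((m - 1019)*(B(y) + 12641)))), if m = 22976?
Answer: 5*I*sqrt(291) ≈ 85.294*I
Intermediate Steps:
B(p) = -2 (B(p) = -2 + 0*36 = -2 + 0 = -2)
w(r) = sqrt(133 + r)
sqrt(-7275 + w(-133)/(((m - 1019)*(B(y) + 12641)))) = sqrt(-7275 + sqrt(133 - 133)/(((22976 - 1019)*(-2 + 12641)))) = sqrt(-7275 + sqrt(0)/((21957*12639))) = sqrt(-7275 + 0/277514523) = sqrt(-7275 + 0*(1/277514523)) = sqrt(-7275 + 0) = sqrt(-7275) = 5*I*sqrt(291)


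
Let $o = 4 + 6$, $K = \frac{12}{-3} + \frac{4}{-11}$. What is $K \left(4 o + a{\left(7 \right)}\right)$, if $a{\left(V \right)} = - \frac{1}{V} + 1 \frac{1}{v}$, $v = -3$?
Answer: $- \frac{13280}{77} \approx -172.47$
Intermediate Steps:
$K = - \frac{48}{11}$ ($K = 12 \left(- \frac{1}{3}\right) + 4 \left(- \frac{1}{11}\right) = -4 - \frac{4}{11} = - \frac{48}{11} \approx -4.3636$)
$a{\left(V \right)} = - \frac{1}{3} - \frac{1}{V}$ ($a{\left(V \right)} = - \frac{1}{V} + 1 \frac{1}{-3} = - \frac{1}{V} + 1 \left(- \frac{1}{3}\right) = - \frac{1}{V} - \frac{1}{3} = - \frac{1}{3} - \frac{1}{V}$)
$o = 10$
$K \left(4 o + a{\left(7 \right)}\right) = - \frac{48 \left(4 \cdot 10 + \frac{-3 - 7}{3 \cdot 7}\right)}{11} = - \frac{48 \left(40 + \frac{1}{3} \cdot \frac{1}{7} \left(-3 - 7\right)\right)}{11} = - \frac{48 \left(40 + \frac{1}{3} \cdot \frac{1}{7} \left(-10\right)\right)}{11} = - \frac{48 \left(40 - \frac{10}{21}\right)}{11} = \left(- \frac{48}{11}\right) \frac{830}{21} = - \frac{13280}{77}$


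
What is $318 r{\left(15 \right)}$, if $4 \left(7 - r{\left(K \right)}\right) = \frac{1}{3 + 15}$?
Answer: $\frac{26659}{12} \approx 2221.6$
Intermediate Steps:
$r{\left(K \right)} = \frac{503}{72}$ ($r{\left(K \right)} = 7 - \frac{1}{4 \left(3 + 15\right)} = 7 - \frac{1}{4 \cdot 18} = 7 - \frac{1}{72} = \frac{503}{72}$)
$318 r{\left(15 \right)} = 318 \cdot \frac{503}{72} = \frac{26659}{12}$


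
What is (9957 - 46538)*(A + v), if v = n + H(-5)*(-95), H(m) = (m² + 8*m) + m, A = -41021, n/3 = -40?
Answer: 1435475021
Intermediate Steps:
n = -120 (n = 3*(-40) = -120)
H(m) = m² + 9*m
v = 1780 (v = -120 - 5*(9 - 5)*(-95) = -120 - 5*4*(-95) = -120 - 20*(-95) = -120 + 1900 = 1780)
(9957 - 46538)*(A + v) = (9957 - 46538)*(-41021 + 1780) = -36581*(-39241) = 1435475021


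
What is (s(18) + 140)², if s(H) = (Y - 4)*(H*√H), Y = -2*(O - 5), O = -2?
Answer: 602800 + 151200*√2 ≈ 8.1663e+5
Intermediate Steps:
Y = 14 (Y = -2*(-2 - 5) = -2*(-7) = 14)
s(H) = 10*H^(3/2) (s(H) = (14 - 4)*(H*√H) = 10*H^(3/2))
(s(18) + 140)² = (10*18^(3/2) + 140)² = (10*(54*√2) + 140)² = (540*√2 + 140)² = (140 + 540*√2)²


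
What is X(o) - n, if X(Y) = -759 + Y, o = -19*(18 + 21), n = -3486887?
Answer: 3485387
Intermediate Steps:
o = -741 (o = -19*39 = -741)
X(o) - n = (-759 - 741) - 1*(-3486887) = -1500 + 3486887 = 3485387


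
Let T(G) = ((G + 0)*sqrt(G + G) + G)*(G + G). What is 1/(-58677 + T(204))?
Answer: -8185/941947969389 + 18496*sqrt(102)/313982656463 ≈ 5.8625e-7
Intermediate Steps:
T(G) = 2*G*(G + sqrt(2)*G**(3/2)) (T(G) = (G*sqrt(2*G) + G)*(2*G) = (G*(sqrt(2)*sqrt(G)) + G)*(2*G) = (sqrt(2)*G**(3/2) + G)*(2*G) = (G + sqrt(2)*G**(3/2))*(2*G) = 2*G*(G + sqrt(2)*G**(3/2)))
1/(-58677 + T(204)) = 1/(-58677 + (2*204**2 + 2*sqrt(2)*204**(5/2))) = 1/(-58677 + (2*41616 + 2*sqrt(2)*(83232*sqrt(51)))) = 1/(-58677 + (83232 + 166464*sqrt(102))) = 1/(24555 + 166464*sqrt(102))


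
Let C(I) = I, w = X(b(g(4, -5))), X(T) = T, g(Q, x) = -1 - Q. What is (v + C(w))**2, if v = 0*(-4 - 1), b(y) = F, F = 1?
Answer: 1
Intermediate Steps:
b(y) = 1
w = 1
v = 0 (v = 0*(-5) = 0)
(v + C(w))**2 = (0 + 1)**2 = 1**2 = 1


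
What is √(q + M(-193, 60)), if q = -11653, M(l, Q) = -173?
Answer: 9*I*√146 ≈ 108.75*I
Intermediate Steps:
√(q + M(-193, 60)) = √(-11653 - 173) = √(-11826) = 9*I*√146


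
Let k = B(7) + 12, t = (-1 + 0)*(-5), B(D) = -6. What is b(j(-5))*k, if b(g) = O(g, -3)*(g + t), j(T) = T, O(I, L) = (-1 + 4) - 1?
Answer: 0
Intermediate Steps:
O(I, L) = 2 (O(I, L) = 3 - 1 = 2)
t = 5 (t = -1*(-5) = 5)
b(g) = 10 + 2*g (b(g) = 2*(g + 5) = 2*(5 + g) = 10 + 2*g)
k = 6 (k = -6 + 12 = 6)
b(j(-5))*k = (10 + 2*(-5))*6 = (10 - 10)*6 = 0*6 = 0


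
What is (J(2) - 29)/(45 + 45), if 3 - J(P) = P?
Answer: -14/45 ≈ -0.31111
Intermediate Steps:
J(P) = 3 - P
(J(2) - 29)/(45 + 45) = ((3 - 1*2) - 29)/(45 + 45) = ((3 - 2) - 29)/90 = (1 - 29)/90 = (1/90)*(-28) = -14/45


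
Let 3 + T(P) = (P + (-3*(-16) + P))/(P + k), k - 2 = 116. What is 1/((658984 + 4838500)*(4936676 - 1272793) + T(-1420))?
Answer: 651/13112531948911615 ≈ 4.9647e-14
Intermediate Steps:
k = 118 (k = 2 + 116 = 118)
T(P) = -3 + (48 + 2*P)/(118 + P) (T(P) = -3 + (P + (-3*(-16) + P))/(P + 118) = -3 + (P + (48 + P))/(118 + P) = -3 + (48 + 2*P)/(118 + P))
1/((658984 + 4838500)*(4936676 - 1272793) + T(-1420)) = 1/((658984 + 4838500)*(4936676 - 1272793) + (-306 - 1*(-1420))/(118 - 1420)) = 1/(5497484*3663883 + (-306 + 1420)/(-1302)) = 1/(20142138170372 - 1/1302*1114) = 1/(20142138170372 - 557/651) = 1/(13112531948911615/651) = 651/13112531948911615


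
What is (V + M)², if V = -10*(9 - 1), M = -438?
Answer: 268324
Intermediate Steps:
V = -80 (V = -10*8 = -80)
(V + M)² = (-80 - 438)² = (-518)² = 268324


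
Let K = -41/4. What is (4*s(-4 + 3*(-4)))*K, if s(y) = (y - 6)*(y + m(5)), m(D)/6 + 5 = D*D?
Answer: 93808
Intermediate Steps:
m(D) = -30 + 6*D² (m(D) = -30 + 6*(D*D) = -30 + 6*D²)
s(y) = (-6 + y)*(120 + y) (s(y) = (y - 6)*(y + (-30 + 6*5²)) = (-6 + y)*(y + (-30 + 6*25)) = (-6 + y)*(y + (-30 + 150)) = (-6 + y)*(y + 120) = (-6 + y)*(120 + y))
K = -41/4 (K = -41*¼ = -41/4 ≈ -10.250)
(4*s(-4 + 3*(-4)))*K = (4*(-720 + (-4 + 3*(-4))² + 114*(-4 + 3*(-4))))*(-41/4) = (4*(-720 + (-4 - 12)² + 114*(-4 - 12)))*(-41/4) = (4*(-720 + (-16)² + 114*(-16)))*(-41/4) = (4*(-720 + 256 - 1824))*(-41/4) = (4*(-2288))*(-41/4) = -9152*(-41/4) = 93808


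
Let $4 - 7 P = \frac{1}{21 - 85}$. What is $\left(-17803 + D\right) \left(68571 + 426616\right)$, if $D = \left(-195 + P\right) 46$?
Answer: $- \frac{423826379581}{32} \approx -1.3245 \cdot 10^{10}$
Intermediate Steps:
$P = \frac{257}{448}$ ($P = \frac{4}{7} - \frac{1}{7 \left(21 - 85\right)} = \frac{4}{7} - \frac{1}{7 \left(-64\right)} = \frac{4}{7} - - \frac{1}{448} = \frac{4}{7} + \frac{1}{448} = \frac{257}{448} \approx 0.57366$)
$D = - \frac{2003369}{224}$ ($D = \left(-195 + \frac{257}{448}\right) 46 = \left(- \frac{87103}{448}\right) 46 = - \frac{2003369}{224} \approx -8943.6$)
$\left(-17803 + D\right) \left(68571 + 426616\right) = \left(-17803 - \frac{2003369}{224}\right) \left(68571 + 426616\right) = \left(- \frac{5991241}{224}\right) 495187 = - \frac{423826379581}{32}$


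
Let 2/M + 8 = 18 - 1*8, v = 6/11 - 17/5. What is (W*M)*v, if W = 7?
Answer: -1099/55 ≈ -19.982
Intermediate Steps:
v = -157/55 (v = 6*(1/11) - 17*⅕ = 6/11 - 17/5 = -157/55 ≈ -2.8545)
M = 1 (M = 2/(-8 + (18 - 1*8)) = 2/(-8 + (18 - 8)) = 2/(-8 + 10) = 2/2 = 2*(½) = 1)
(W*M)*v = (7*1)*(-157/55) = 7*(-157/55) = -1099/55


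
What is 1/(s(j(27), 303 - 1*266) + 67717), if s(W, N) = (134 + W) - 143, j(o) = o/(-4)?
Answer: 4/270805 ≈ 1.4771e-5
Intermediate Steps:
j(o) = -o/4 (j(o) = o*(-¼) = -o/4)
s(W, N) = -9 + W
1/(s(j(27), 303 - 1*266) + 67717) = 1/((-9 - ¼*27) + 67717) = 1/((-9 - 27/4) + 67717) = 1/(-63/4 + 67717) = 1/(270805/4) = 4/270805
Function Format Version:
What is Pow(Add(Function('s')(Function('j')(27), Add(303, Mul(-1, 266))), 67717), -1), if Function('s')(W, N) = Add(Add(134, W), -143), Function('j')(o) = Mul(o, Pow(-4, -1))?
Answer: Rational(4, 270805) ≈ 1.4771e-5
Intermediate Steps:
Function('j')(o) = Mul(Rational(-1, 4), o) (Function('j')(o) = Mul(o, Rational(-1, 4)) = Mul(Rational(-1, 4), o))
Function('s')(W, N) = Add(-9, W)
Pow(Add(Function('s')(Function('j')(27), Add(303, Mul(-1, 266))), 67717), -1) = Pow(Add(Add(-9, Mul(Rational(-1, 4), 27)), 67717), -1) = Pow(Add(Add(-9, Rational(-27, 4)), 67717), -1) = Pow(Add(Rational(-63, 4), 67717), -1) = Pow(Rational(270805, 4), -1) = Rational(4, 270805)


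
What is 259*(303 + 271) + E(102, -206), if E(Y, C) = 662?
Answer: 149328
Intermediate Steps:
259*(303 + 271) + E(102, -206) = 259*(303 + 271) + 662 = 259*574 + 662 = 148666 + 662 = 149328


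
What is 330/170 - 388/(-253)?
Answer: 14945/4301 ≈ 3.4748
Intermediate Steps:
330/170 - 388/(-253) = 330*(1/170) - 388*(-1/253) = 33/17 + 388/253 = 14945/4301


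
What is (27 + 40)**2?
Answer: 4489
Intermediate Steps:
(27 + 40)**2 = 67**2 = 4489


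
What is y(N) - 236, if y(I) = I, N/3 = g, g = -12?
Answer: -272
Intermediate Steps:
N = -36 (N = 3*(-12) = -36)
y(N) - 236 = -36 - 236 = -272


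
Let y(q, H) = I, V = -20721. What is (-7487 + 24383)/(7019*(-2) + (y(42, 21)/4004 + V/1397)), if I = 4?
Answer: -1073968896/893247155 ≈ -1.2023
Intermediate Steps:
y(q, H) = 4
(-7487 + 24383)/(7019*(-2) + (y(42, 21)/4004 + V/1397)) = (-7487 + 24383)/(7019*(-2) + (4/4004 - 20721/1397)) = 16896/(-14038 + (4*(1/4004) - 20721*1/1397)) = 16896/(-14038 + (1/1001 - 20721/1397)) = 16896/(-14038 - 1885484/127127) = 16896/(-1786494310/127127) = 16896*(-127127/1786494310) = -1073968896/893247155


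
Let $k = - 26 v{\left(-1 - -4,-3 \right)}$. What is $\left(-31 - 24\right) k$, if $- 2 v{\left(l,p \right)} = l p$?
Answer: $6435$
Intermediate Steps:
$v{\left(l,p \right)} = - \frac{l p}{2}$
$k = -117$ ($k = - 26 \left(\left(- \frac{1}{2}\right) \left(-1 - -4\right) \left(-3\right)\right) = - 26 \left(\left(- \frac{1}{2}\right) \left(-1 + 4\right) \left(-3\right)\right) = - 26 \left(\left(- \frac{1}{2}\right) 3 \left(-3\right)\right) = \left(-26\right) \frac{9}{2} = -117$)
$\left(-31 - 24\right) k = \left(-31 - 24\right) \left(-117\right) = \left(-55\right) \left(-117\right) = 6435$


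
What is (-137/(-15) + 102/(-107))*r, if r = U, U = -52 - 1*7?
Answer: -774611/1605 ≈ -482.62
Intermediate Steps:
U = -59 (U = -52 - 7 = -59)
r = -59
(-137/(-15) + 102/(-107))*r = (-137/(-15) + 102/(-107))*(-59) = (-137*(-1/15) + 102*(-1/107))*(-59) = (137/15 - 102/107)*(-59) = (13129/1605)*(-59) = -774611/1605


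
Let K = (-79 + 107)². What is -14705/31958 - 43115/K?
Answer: -694698945/12527536 ≈ -55.454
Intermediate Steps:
K = 784 (K = 28² = 784)
-14705/31958 - 43115/K = -14705/31958 - 43115/784 = -694698945/12527536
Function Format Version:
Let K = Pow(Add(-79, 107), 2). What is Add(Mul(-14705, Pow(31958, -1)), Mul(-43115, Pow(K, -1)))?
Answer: Rational(-694698945, 12527536) ≈ -55.454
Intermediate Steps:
K = 784 (K = Pow(28, 2) = 784)
Add(Mul(-14705, Pow(31958, -1)), Mul(-43115, Pow(K, -1))) = Add(Mul(-14705, Pow(31958, -1)), Mul(-43115, Pow(784, -1))) = Add(Mul(-14705, Rational(1, 31958)), Mul(-43115, Rational(1, 784))) = Add(Rational(-14705, 31958), Rational(-43115, 784)) = Rational(-694698945, 12527536)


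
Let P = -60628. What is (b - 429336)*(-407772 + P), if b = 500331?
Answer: -33254058000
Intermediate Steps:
(b - 429336)*(-407772 + P) = (500331 - 429336)*(-407772 - 60628) = 70995*(-468400) = -33254058000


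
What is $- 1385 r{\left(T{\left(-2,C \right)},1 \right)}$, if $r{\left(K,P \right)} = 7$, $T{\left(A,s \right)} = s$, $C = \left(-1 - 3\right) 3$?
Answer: $-9695$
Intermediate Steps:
$C = -12$ ($C = \left(-4\right) 3 = -12$)
$- 1385 r{\left(T{\left(-2,C \right)},1 \right)} = \left(-1385\right) 7 = -9695$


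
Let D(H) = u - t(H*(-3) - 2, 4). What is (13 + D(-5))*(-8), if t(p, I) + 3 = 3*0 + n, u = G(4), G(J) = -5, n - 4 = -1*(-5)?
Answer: -16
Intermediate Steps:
n = 9 (n = 4 - 1*(-5) = 4 + 5 = 9)
u = -5
t(p, I) = 6 (t(p, I) = -3 + (3*0 + 9) = -3 + (0 + 9) = -3 + 9 = 6)
D(H) = -11 (D(H) = -5 - 1*6 = -5 - 6 = -11)
(13 + D(-5))*(-8) = (13 - 11)*(-8) = 2*(-8) = -16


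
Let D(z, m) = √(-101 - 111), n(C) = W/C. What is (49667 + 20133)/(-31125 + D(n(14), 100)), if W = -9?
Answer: -2172525000/968765837 - 139600*I*√53/968765837 ≈ -2.2426 - 0.0010491*I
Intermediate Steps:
n(C) = -9/C
D(z, m) = 2*I*√53 (D(z, m) = √(-212) = 2*I*√53)
(49667 + 20133)/(-31125 + D(n(14), 100)) = (49667 + 20133)/(-31125 + 2*I*√53) = 69800/(-31125 + 2*I*√53)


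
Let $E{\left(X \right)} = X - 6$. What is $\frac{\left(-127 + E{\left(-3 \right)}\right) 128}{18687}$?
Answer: $- \frac{17408}{18687} \approx -0.93156$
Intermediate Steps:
$E{\left(X \right)} = -6 + X$
$\frac{\left(-127 + E{\left(-3 \right)}\right) 128}{18687} = \frac{\left(-127 - 9\right) 128}{18687} = \left(-127 - 9\right) 128 \cdot \frac{1}{18687} = \left(-136\right) 128 \cdot \frac{1}{18687} = \left(-17408\right) \frac{1}{18687} = - \frac{17408}{18687}$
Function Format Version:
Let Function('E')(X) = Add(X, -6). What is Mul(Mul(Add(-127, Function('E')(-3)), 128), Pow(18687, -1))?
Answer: Rational(-17408, 18687) ≈ -0.93156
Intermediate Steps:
Function('E')(X) = Add(-6, X)
Mul(Mul(Add(-127, Function('E')(-3)), 128), Pow(18687, -1)) = Mul(Mul(Add(-127, Add(-6, -3)), 128), Pow(18687, -1)) = Mul(Mul(Add(-127, -9), 128), Rational(1, 18687)) = Mul(Mul(-136, 128), Rational(1, 18687)) = Mul(-17408, Rational(1, 18687)) = Rational(-17408, 18687)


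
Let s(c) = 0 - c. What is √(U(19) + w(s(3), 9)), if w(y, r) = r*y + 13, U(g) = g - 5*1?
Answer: 0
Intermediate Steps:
U(g) = -5 + g (U(g) = g - 5 = -5 + g)
s(c) = -c
w(y, r) = 13 + r*y
√(U(19) + w(s(3), 9)) = √((-5 + 19) + (13 + 9*(-1*3))) = √(14 + (13 + 9*(-3))) = √(14 + (13 - 27)) = √(14 - 14) = √0 = 0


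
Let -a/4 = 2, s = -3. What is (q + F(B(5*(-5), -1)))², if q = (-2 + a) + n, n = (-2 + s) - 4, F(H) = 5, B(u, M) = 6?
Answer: 196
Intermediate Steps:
a = -8 (a = -4*2 = -8)
n = -9 (n = (-2 - 3) - 4 = -5 - 4 = -9)
q = -19 (q = (-2 - 8) - 9 = -10 - 9 = -19)
(q + F(B(5*(-5), -1)))² = (-19 + 5)² = (-14)² = 196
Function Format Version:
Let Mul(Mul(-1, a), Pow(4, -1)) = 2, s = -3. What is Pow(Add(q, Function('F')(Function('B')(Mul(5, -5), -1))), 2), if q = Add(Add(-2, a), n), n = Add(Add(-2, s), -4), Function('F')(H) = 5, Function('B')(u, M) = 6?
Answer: 196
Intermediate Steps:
a = -8 (a = Mul(-4, 2) = -8)
n = -9 (n = Add(Add(-2, -3), -4) = Add(-5, -4) = -9)
q = -19 (q = Add(Add(-2, -8), -9) = Add(-10, -9) = -19)
Pow(Add(q, Function('F')(Function('B')(Mul(5, -5), -1))), 2) = Pow(Add(-19, 5), 2) = Pow(-14, 2) = 196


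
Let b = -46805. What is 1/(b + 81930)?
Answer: 1/35125 ≈ 2.8470e-5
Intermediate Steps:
1/(b + 81930) = 1/(-46805 + 81930) = 1/35125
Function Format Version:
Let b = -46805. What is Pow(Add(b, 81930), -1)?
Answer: Rational(1, 35125) ≈ 2.8470e-5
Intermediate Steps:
Pow(Add(b, 81930), -1) = Pow(Add(-46805, 81930), -1) = Pow(35125, -1) = Rational(1, 35125)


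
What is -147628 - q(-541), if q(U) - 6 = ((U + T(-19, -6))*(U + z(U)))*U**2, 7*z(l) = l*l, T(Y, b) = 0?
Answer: 45743596550936/7 ≈ 6.5348e+12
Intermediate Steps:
z(l) = l**2/7 (z(l) = (l*l)/7 = l**2/7)
q(U) = 6 + U**3*(U + U**2/7) (q(U) = 6 + ((U + 0)*(U + U**2/7))*U**2 = 6 + (U*(U + U**2/7))*U**2 = 6 + U**3*(U + U**2/7))
-147628 - q(-541) = -147628 - (6 + (-541)**4 + (1/7)*(-541)**5) = -147628 - (6 + 85662167761 + (1/7)*(-46343232758701)) = -147628 - (6 + 85662167761 - 46343232758701/7) = -147628 - 1*(-45743597584332/7) = -147628 + 45743597584332/7 = 45743596550936/7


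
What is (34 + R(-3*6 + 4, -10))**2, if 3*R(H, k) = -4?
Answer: 9604/9 ≈ 1067.1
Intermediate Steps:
R(H, k) = -4/3 (R(H, k) = (1/3)*(-4) = -4/3)
(34 + R(-3*6 + 4, -10))**2 = (34 - 4/3)**2 = (98/3)**2 = 9604/9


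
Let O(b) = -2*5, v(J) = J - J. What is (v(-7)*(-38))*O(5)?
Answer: 0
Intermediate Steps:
v(J) = 0
O(b) = -10
(v(-7)*(-38))*O(5) = (0*(-38))*(-10) = 0*(-10) = 0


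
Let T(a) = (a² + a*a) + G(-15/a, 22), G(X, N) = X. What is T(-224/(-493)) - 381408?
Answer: -20766761458715/54442976 ≈ -3.8144e+5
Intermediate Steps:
T(a) = -15/a + 2*a² (T(a) = (a² + a*a) - 15/a = (a² + a²) - 15/a = 2*a² - 15/a = -15/a + 2*a²)
T(-224/(-493)) - 381408 = (-15 + 2*(-224/(-493))³)/((-224/(-493))) - 381408 = (-15 + 2*(-224*(-1/493))³)/((-224*(-1/493))) - 381408 = (-15 + 2*(224/493)³)/(224/493) - 381408 = 493*(-15 + 2*(11239424/119823157))/224 - 381408 = 493*(-15 + 22478848/119823157)/224 - 381408 = (493/224)*(-1774868507/119823157) - 381408 = -1774868507/54442976 - 381408 = -20766761458715/54442976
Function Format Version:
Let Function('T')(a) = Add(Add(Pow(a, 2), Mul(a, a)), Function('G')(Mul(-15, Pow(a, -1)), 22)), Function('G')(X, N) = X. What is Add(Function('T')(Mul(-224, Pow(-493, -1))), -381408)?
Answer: Rational(-20766761458715, 54442976) ≈ -3.8144e+5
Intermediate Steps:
Function('T')(a) = Add(Mul(-15, Pow(a, -1)), Mul(2, Pow(a, 2))) (Function('T')(a) = Add(Add(Pow(a, 2), Mul(a, a)), Mul(-15, Pow(a, -1))) = Add(Add(Pow(a, 2), Pow(a, 2)), Mul(-15, Pow(a, -1))) = Add(Mul(2, Pow(a, 2)), Mul(-15, Pow(a, -1))) = Add(Mul(-15, Pow(a, -1)), Mul(2, Pow(a, 2))))
Add(Function('T')(Mul(-224, Pow(-493, -1))), -381408) = Add(Mul(Pow(Mul(-224, Pow(-493, -1)), -1), Add(-15, Mul(2, Pow(Mul(-224, Pow(-493, -1)), 3)))), -381408) = Add(Mul(Pow(Mul(-224, Rational(-1, 493)), -1), Add(-15, Mul(2, Pow(Mul(-224, Rational(-1, 493)), 3)))), -381408) = Add(Mul(Pow(Rational(224, 493), -1), Add(-15, Mul(2, Pow(Rational(224, 493), 3)))), -381408) = Add(Mul(Rational(493, 224), Add(-15, Mul(2, Rational(11239424, 119823157)))), -381408) = Add(Mul(Rational(493, 224), Add(-15, Rational(22478848, 119823157))), -381408) = Add(Mul(Rational(493, 224), Rational(-1774868507, 119823157)), -381408) = Add(Rational(-1774868507, 54442976), -381408) = Rational(-20766761458715, 54442976)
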